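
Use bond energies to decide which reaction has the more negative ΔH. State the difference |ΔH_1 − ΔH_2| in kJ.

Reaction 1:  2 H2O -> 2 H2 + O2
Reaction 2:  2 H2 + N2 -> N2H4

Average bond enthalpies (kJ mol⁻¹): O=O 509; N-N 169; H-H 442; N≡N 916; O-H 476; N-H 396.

Reaction 2, by 464 kJ

Reaction 1:
  Bonds broken (reactants):
    O-H: 4 × 476 = 1904
    Σ(broken) = 1904 kJ
  Bonds formed (products):
    H-H: 2 × 442 = 884
    O=O: 1 × 509 = 509
    Σ(formed) = 1393 kJ
  ΔH_1 = 1904 − 1393 = +511 kJ
Reaction 2:
  Bonds broken (reactants):
    H-H: 2 × 442 = 884
    N≡N: 1 × 916 = 916
    Σ(broken) = 1800 kJ
  Bonds formed (products):
    N-H: 4 × 396 = 1584
    N-N: 1 × 169 = 169
    Σ(formed) = 1753 kJ
  ΔH_2 = 1800 − 1753 = +47 kJ
ΔH_1 − ΔH_2 = +464 kJ, so reaction 2 has the more negative ΔH; |ΔH_1 − ΔH_2| = 464 kJ.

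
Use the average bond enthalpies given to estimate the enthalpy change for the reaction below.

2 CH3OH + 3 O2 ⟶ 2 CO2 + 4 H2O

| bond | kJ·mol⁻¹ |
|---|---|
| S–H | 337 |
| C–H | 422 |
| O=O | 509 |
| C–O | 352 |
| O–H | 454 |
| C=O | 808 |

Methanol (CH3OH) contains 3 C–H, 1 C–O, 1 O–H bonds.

Bonds broken (reactants):
  C–H: 6 × 422 = 2532
  C–O: 2 × 352 = 704
  O–H: 2 × 454 = 908
  O=O: 3 × 509 = 1527
  Σ(broken) = 5671 kJ
Bonds formed (products):
  C=O: 4 × 808 = 3232
  O–H: 8 × 454 = 3632
  Σ(formed) = 6864 kJ
ΔH = Σ(broken) − Σ(formed) = 5671 − 6864 = −1193 kJ

ΔH ≈ −1193 kJ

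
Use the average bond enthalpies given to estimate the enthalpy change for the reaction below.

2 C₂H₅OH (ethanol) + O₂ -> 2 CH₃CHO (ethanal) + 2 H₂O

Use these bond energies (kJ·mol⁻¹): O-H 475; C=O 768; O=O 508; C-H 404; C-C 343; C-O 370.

ΔH ≈ −430 kJ

Bonds broken (reactants):
  C-C: 2 × 343 = 686
  C-H: 10 × 404 = 4040
  C-O: 2 × 370 = 740
  O-H: 2 × 475 = 950
  O=O: 1 × 508 = 508
  Σ(broken) = 6924 kJ
Bonds formed (products):
  C-C: 2 × 343 = 686
  C-H: 8 × 404 = 3232
  C=O: 2 × 768 = 1536
  O-H: 4 × 475 = 1900
  Σ(formed) = 7354 kJ
ΔH = Σ(broken) − Σ(formed) = 6924 − 7354 = −430 kJ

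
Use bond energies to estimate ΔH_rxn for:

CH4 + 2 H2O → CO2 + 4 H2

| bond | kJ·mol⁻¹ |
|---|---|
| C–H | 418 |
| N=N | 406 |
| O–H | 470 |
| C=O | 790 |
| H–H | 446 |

Bonds broken (reactants):
  C–H: 4 × 418 = 1672
  O–H: 4 × 470 = 1880
  Σ(broken) = 3552 kJ
Bonds formed (products):
  C=O: 2 × 790 = 1580
  H–H: 4 × 446 = 1784
  Σ(formed) = 3364 kJ
ΔH = Σ(broken) − Σ(formed) = 3552 − 3364 = +188 kJ

ΔH ≈ +188 kJ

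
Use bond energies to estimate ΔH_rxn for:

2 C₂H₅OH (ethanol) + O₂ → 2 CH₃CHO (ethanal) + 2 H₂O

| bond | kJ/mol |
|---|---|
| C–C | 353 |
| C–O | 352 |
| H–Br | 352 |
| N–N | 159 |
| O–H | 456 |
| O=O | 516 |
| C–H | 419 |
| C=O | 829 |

ΔH ≈ −512 kJ

Bonds broken (reactants):
  C–C: 2 × 353 = 706
  C–H: 10 × 419 = 4190
  C–O: 2 × 352 = 704
  O–H: 2 × 456 = 912
  O=O: 1 × 516 = 516
  Σ(broken) = 7028 kJ
Bonds formed (products):
  C–C: 2 × 353 = 706
  C–H: 8 × 419 = 3352
  C=O: 2 × 829 = 1658
  O–H: 4 × 456 = 1824
  Σ(formed) = 7540 kJ
ΔH = Σ(broken) − Σ(formed) = 7028 − 7540 = −512 kJ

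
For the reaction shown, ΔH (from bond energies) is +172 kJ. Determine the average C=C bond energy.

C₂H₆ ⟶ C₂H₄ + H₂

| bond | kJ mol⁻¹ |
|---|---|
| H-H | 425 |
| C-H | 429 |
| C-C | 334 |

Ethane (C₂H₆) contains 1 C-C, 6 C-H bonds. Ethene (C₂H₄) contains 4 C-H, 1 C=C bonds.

Let D be the C=C bond energy.
Σ(broken) = 1×334 + 6×429 = 2908
Σ(formed) = 4×429 + 1×D + 1×425 = 2141 + D
ΔH = Σ(broken) − Σ(formed) = (2908) − (2141 + D) = +767 − D
Setting this equal to +172 kJ gives D = 595 kJ/mol.

D(C=C) ≈ 595 kJ/mol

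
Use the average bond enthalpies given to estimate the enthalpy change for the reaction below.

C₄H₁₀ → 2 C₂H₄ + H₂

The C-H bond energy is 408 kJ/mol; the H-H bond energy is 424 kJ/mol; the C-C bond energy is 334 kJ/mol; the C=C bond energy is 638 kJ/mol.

Bonds broken (reactants):
  C-C: 3 × 334 = 1002
  C-H: 10 × 408 = 4080
  Σ(broken) = 5082 kJ
Bonds formed (products):
  C-H: 8 × 408 = 3264
  C=C: 2 × 638 = 1276
  H-H: 1 × 424 = 424
  Σ(formed) = 4964 kJ
ΔH = Σ(broken) − Σ(formed) = 5082 − 4964 = +118 kJ

ΔH ≈ +118 kJ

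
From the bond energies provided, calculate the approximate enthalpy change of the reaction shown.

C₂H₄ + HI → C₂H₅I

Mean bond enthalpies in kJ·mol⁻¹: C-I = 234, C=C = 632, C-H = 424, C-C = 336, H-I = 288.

ΔH ≈ −74 kJ

Bonds broken (reactants):
  C-H: 4 × 424 = 1696
  C=C: 1 × 632 = 632
  H-I: 1 × 288 = 288
  Σ(broken) = 2616 kJ
Bonds formed (products):
  C-C: 1 × 336 = 336
  C-H: 5 × 424 = 2120
  C-I: 1 × 234 = 234
  Σ(formed) = 2690 kJ
ΔH = Σ(broken) − Σ(formed) = 2616 − 2690 = −74 kJ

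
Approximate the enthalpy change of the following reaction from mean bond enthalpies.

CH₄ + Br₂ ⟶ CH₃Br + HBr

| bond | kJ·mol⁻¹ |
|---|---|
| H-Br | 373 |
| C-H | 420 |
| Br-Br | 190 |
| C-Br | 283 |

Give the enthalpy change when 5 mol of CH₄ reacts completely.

ΔH = −230 kJ

Bonds broken (reactants):
  Br-Br: 1 × 190 = 190
  C-H: 4 × 420 = 1680
  Σ(broken) = 1870 kJ
Bonds formed (products):
  C-Br: 1 × 283 = 283
  C-H: 3 × 420 = 1260
  H-Br: 1 × 373 = 373
  Σ(formed) = 1916 kJ
ΔH = Σ(broken) − Σ(formed) = 1870 − 1916 = −46 kJ
For 5× the reaction as written: 5 × (−46) = −230 kJ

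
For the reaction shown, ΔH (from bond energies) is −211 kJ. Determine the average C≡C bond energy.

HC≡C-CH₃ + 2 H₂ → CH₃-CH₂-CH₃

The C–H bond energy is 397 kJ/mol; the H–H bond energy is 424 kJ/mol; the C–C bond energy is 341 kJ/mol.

D(C≡C) ≈ 870 kJ/mol

Let D be the C≡C bond energy.
Σ(broken) = 1×D + 1×341 + 4×397 + 2×424 = 2777 + D
Σ(formed) = 2×341 + 8×397 = 3858
ΔH = Σ(broken) − Σ(formed) = (2777 + D) − (3858) = −1081 + D
Setting this equal to −211 kJ gives D = 870 kJ/mol.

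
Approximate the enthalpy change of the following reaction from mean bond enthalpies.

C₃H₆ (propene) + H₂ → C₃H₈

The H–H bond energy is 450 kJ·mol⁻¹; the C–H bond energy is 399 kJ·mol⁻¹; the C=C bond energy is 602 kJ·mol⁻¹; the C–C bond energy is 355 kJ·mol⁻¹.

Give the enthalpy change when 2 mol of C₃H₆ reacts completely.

Bonds broken (reactants):
  C–C: 1 × 355 = 355
  C–H: 6 × 399 = 2394
  C=C: 1 × 602 = 602
  H–H: 1 × 450 = 450
  Σ(broken) = 3801 kJ
Bonds formed (products):
  C–C: 2 × 355 = 710
  C–H: 8 × 399 = 3192
  Σ(formed) = 3902 kJ
ΔH = Σ(broken) − Σ(formed) = 3801 − 3902 = −101 kJ
For 2× the reaction as written: 2 × (−101) = −202 kJ

ΔH = −202 kJ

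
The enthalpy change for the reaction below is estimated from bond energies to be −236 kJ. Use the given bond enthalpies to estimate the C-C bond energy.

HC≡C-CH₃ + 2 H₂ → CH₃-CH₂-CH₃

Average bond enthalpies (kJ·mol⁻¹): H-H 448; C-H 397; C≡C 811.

Let D be the C-C bond energy.
Σ(broken) = 1×811 + 1×D + 4×397 + 2×448 = 3295 + D
Σ(formed) = 2×D + 8×397 = 3176 + 2D
ΔH = Σ(broken) − Σ(formed) = (3295 + D) − (3176 + 2D) = +119 − D
Setting this equal to −236 kJ gives D = 355 kJ/mol.

D(C-C) ≈ 355 kJ/mol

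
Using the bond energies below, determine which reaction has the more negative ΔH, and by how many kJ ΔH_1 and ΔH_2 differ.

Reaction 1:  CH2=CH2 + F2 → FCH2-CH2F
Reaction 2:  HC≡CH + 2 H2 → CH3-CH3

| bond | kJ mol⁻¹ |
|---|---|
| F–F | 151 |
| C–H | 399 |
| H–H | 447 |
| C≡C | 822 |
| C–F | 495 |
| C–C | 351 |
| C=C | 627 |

Reaction 1, by 332 kJ

Reaction 1:
  Bonds broken (reactants):
    C–H: 4 × 399 = 1596
    C=C: 1 × 627 = 627
    F–F: 1 × 151 = 151
    Σ(broken) = 2374 kJ
  Bonds formed (products):
    C–C: 1 × 351 = 351
    C–F: 2 × 495 = 990
    C–H: 4 × 399 = 1596
    Σ(formed) = 2937 kJ
  ΔH_1 = 2374 − 2937 = −563 kJ
Reaction 2:
  Bonds broken (reactants):
    C≡C: 1 × 822 = 822
    C–H: 2 × 399 = 798
    H–H: 2 × 447 = 894
    Σ(broken) = 2514 kJ
  Bonds formed (products):
    C–C: 1 × 351 = 351
    C–H: 6 × 399 = 2394
    Σ(formed) = 2745 kJ
  ΔH_2 = 2514 − 2745 = −231 kJ
ΔH_1 − ΔH_2 = −332 kJ, so reaction 1 has the more negative ΔH; |ΔH_1 − ΔH_2| = 332 kJ.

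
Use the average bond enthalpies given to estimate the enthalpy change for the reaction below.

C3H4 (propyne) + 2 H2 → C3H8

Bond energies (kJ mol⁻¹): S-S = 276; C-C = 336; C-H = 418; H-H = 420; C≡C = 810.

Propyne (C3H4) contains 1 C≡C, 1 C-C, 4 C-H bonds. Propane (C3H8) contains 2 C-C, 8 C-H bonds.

Bonds broken (reactants):
  C≡C: 1 × 810 = 810
  C-C: 1 × 336 = 336
  C-H: 4 × 418 = 1672
  H-H: 2 × 420 = 840
  Σ(broken) = 3658 kJ
Bonds formed (products):
  C-C: 2 × 336 = 672
  C-H: 8 × 418 = 3344
  Σ(formed) = 4016 kJ
ΔH = Σ(broken) − Σ(formed) = 3658 − 4016 = −358 kJ

ΔH ≈ −358 kJ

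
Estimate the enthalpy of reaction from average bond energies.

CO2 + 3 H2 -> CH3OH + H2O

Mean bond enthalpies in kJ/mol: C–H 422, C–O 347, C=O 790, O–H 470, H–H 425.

ΔH ≈ −168 kJ

Bonds broken (reactants):
  C=O: 2 × 790 = 1580
  H–H: 3 × 425 = 1275
  Σ(broken) = 2855 kJ
Bonds formed (products):
  C–H: 3 × 422 = 1266
  C–O: 1 × 347 = 347
  O–H: 3 × 470 = 1410
  Σ(formed) = 3023 kJ
ΔH = Σ(broken) − Σ(formed) = 2855 − 3023 = −168 kJ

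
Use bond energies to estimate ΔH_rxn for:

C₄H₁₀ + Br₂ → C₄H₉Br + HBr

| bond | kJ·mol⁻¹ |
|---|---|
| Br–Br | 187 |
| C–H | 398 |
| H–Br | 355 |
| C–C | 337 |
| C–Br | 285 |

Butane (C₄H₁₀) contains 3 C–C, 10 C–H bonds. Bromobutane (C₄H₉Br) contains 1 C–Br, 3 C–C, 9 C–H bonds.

ΔH ≈ −55 kJ

Bonds broken (reactants):
  Br–Br: 1 × 187 = 187
  C–C: 3 × 337 = 1011
  C–H: 10 × 398 = 3980
  Σ(broken) = 5178 kJ
Bonds formed (products):
  C–Br: 1 × 285 = 285
  C–C: 3 × 337 = 1011
  C–H: 9 × 398 = 3582
  H–Br: 1 × 355 = 355
  Σ(formed) = 5233 kJ
ΔH = Σ(broken) − Σ(formed) = 5178 − 5233 = −55 kJ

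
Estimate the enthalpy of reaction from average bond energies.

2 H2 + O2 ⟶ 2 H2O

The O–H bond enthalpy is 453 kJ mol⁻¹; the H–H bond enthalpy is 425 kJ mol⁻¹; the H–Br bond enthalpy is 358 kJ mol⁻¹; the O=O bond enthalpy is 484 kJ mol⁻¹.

ΔH ≈ −478 kJ

Bonds broken (reactants):
  H–H: 2 × 425 = 850
  O=O: 1 × 484 = 484
  Σ(broken) = 1334 kJ
Bonds formed (products):
  O–H: 4 × 453 = 1812
  Σ(formed) = 1812 kJ
ΔH = Σ(broken) − Σ(formed) = 1334 − 1812 = −478 kJ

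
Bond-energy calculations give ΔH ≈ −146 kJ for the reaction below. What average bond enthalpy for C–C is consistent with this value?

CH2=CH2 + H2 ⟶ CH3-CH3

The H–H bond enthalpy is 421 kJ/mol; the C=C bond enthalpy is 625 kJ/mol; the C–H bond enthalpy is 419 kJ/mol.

D(C–C) ≈ 354 kJ/mol

Let D be the C–C bond energy.
Σ(broken) = 4×419 + 1×625 + 1×421 = 2722
Σ(formed) = 1×D + 6×419 = 2514 + D
ΔH = Σ(broken) − Σ(formed) = (2722) − (2514 + D) = +208 − D
Setting this equal to −146 kJ gives D = 354 kJ/mol.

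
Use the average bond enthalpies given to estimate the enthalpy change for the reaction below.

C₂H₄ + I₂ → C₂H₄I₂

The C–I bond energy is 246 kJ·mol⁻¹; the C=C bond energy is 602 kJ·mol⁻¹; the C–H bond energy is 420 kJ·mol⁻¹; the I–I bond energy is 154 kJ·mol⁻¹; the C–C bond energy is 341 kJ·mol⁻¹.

ΔH ≈ −77 kJ

Bonds broken (reactants):
  C–H: 4 × 420 = 1680
  C=C: 1 × 602 = 602
  I–I: 1 × 154 = 154
  Σ(broken) = 2436 kJ
Bonds formed (products):
  C–C: 1 × 341 = 341
  C–H: 4 × 420 = 1680
  C–I: 2 × 246 = 492
  Σ(formed) = 2513 kJ
ΔH = Σ(broken) − Σ(formed) = 2436 − 2513 = −77 kJ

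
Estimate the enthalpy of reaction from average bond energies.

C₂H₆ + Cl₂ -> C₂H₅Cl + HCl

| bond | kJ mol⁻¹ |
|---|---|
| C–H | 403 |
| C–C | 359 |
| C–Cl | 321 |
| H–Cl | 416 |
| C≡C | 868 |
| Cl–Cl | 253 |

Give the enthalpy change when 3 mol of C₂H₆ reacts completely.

ΔH = −243 kJ

Bonds broken (reactants):
  C–C: 1 × 359 = 359
  C–H: 6 × 403 = 2418
  Cl–Cl: 1 × 253 = 253
  Σ(broken) = 3030 kJ
Bonds formed (products):
  C–C: 1 × 359 = 359
  C–Cl: 1 × 321 = 321
  C–H: 5 × 403 = 2015
  H–Cl: 1 × 416 = 416
  Σ(formed) = 3111 kJ
ΔH = Σ(broken) − Σ(formed) = 3030 − 3111 = −81 kJ
For 3× the reaction as written: 3 × (−81) = −243 kJ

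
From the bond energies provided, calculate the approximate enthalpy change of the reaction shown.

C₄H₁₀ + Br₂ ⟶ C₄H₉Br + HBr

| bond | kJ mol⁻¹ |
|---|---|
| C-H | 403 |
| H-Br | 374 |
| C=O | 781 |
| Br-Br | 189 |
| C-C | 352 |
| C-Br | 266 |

Bonds broken (reactants):
  Br-Br: 1 × 189 = 189
  C-C: 3 × 352 = 1056
  C-H: 10 × 403 = 4030
  Σ(broken) = 5275 kJ
Bonds formed (products):
  C-Br: 1 × 266 = 266
  C-C: 3 × 352 = 1056
  C-H: 9 × 403 = 3627
  H-Br: 1 × 374 = 374
  Σ(formed) = 5323 kJ
ΔH = Σ(broken) − Σ(formed) = 5275 − 5323 = −48 kJ

ΔH ≈ −48 kJ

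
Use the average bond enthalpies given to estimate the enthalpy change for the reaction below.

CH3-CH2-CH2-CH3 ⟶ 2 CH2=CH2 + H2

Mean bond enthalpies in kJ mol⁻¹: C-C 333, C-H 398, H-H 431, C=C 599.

Bonds broken (reactants):
  C-C: 3 × 333 = 999
  C-H: 10 × 398 = 3980
  Σ(broken) = 4979 kJ
Bonds formed (products):
  C-H: 8 × 398 = 3184
  C=C: 2 × 599 = 1198
  H-H: 1 × 431 = 431
  Σ(formed) = 4813 kJ
ΔH = Σ(broken) − Σ(formed) = 4979 − 4813 = +166 kJ

ΔH ≈ +166 kJ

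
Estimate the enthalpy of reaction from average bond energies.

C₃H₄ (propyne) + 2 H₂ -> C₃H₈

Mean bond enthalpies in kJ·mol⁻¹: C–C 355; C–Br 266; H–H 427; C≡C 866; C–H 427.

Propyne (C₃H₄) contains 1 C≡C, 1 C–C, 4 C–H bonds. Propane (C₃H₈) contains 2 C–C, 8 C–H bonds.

ΔH ≈ −343 kJ

Bonds broken (reactants):
  C≡C: 1 × 866 = 866
  C–C: 1 × 355 = 355
  C–H: 4 × 427 = 1708
  H–H: 2 × 427 = 854
  Σ(broken) = 3783 kJ
Bonds formed (products):
  C–C: 2 × 355 = 710
  C–H: 8 × 427 = 3416
  Σ(formed) = 4126 kJ
ΔH = Σ(broken) − Σ(formed) = 3783 − 4126 = −343 kJ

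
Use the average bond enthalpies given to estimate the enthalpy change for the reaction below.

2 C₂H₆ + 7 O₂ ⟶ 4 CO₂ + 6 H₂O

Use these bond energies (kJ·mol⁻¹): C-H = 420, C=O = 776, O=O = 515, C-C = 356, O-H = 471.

ΔH ≈ −2503 kJ

Bonds broken (reactants):
  C-C: 2 × 356 = 712
  C-H: 12 × 420 = 5040
  O=O: 7 × 515 = 3605
  Σ(broken) = 9357 kJ
Bonds formed (products):
  C=O: 8 × 776 = 6208
  O-H: 12 × 471 = 5652
  Σ(formed) = 11860 kJ
ΔH = Σ(broken) − Σ(formed) = 9357 − 11860 = −2503 kJ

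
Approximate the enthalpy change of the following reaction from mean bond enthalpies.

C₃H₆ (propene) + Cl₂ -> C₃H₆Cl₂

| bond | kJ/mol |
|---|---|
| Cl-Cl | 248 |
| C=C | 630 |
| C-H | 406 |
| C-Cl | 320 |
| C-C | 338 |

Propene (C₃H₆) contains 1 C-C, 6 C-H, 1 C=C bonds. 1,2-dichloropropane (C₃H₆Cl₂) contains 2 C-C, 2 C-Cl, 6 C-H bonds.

ΔH ≈ −100 kJ

Bonds broken (reactants):
  C-C: 1 × 338 = 338
  C-H: 6 × 406 = 2436
  C=C: 1 × 630 = 630
  Cl-Cl: 1 × 248 = 248
  Σ(broken) = 3652 kJ
Bonds formed (products):
  C-C: 2 × 338 = 676
  C-Cl: 2 × 320 = 640
  C-H: 6 × 406 = 2436
  Σ(formed) = 3752 kJ
ΔH = Σ(broken) − Σ(formed) = 3652 − 3752 = −100 kJ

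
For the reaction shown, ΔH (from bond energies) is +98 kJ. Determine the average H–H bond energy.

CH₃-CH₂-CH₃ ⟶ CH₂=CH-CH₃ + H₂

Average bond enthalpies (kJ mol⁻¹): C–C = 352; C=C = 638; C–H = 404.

D(H–H) ≈ 424 kJ/mol

Let D be the H–H bond energy.
Σ(broken) = 2×352 + 8×404 = 3936
Σ(formed) = 1×352 + 6×404 + 1×638 + 1×D = 3414 + D
ΔH = Σ(broken) − Σ(formed) = (3936) − (3414 + D) = +522 − D
Setting this equal to +98 kJ gives D = 424 kJ/mol.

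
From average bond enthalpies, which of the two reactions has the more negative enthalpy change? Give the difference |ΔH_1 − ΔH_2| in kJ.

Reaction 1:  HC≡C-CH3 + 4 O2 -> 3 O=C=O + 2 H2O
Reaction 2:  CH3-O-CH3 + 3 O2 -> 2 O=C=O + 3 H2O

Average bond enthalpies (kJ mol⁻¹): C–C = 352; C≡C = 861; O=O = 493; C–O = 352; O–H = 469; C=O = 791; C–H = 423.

Reaction 1, by 488 kJ

Reaction 1:
  Bonds broken (reactants):
    C≡C: 1 × 861 = 861
    C–C: 1 × 352 = 352
    C–H: 4 × 423 = 1692
    O=O: 4 × 493 = 1972
    Σ(broken) = 4877 kJ
  Bonds formed (products):
    C=O: 6 × 791 = 4746
    O–H: 4 × 469 = 1876
    Σ(formed) = 6622 kJ
  ΔH_1 = 4877 − 6622 = −1745 kJ
Reaction 2:
  Bonds broken (reactants):
    C–H: 6 × 423 = 2538
    C–O: 2 × 352 = 704
    O=O: 3 × 493 = 1479
    Σ(broken) = 4721 kJ
  Bonds formed (products):
    C=O: 4 × 791 = 3164
    O–H: 6 × 469 = 2814
    Σ(formed) = 5978 kJ
  ΔH_2 = 4721 − 5978 = −1257 kJ
ΔH_1 − ΔH_2 = −488 kJ, so reaction 1 has the more negative ΔH; |ΔH_1 − ΔH_2| = 488 kJ.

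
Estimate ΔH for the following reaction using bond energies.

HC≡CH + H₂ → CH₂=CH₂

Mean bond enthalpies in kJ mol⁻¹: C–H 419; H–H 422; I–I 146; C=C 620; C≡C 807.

ΔH ≈ −229 kJ

Bonds broken (reactants):
  C≡C: 1 × 807 = 807
  C–H: 2 × 419 = 838
  H–H: 1 × 422 = 422
  Σ(broken) = 2067 kJ
Bonds formed (products):
  C–H: 4 × 419 = 1676
  C=C: 1 × 620 = 620
  Σ(formed) = 2296 kJ
ΔH = Σ(broken) − Σ(formed) = 2067 − 2296 = −229 kJ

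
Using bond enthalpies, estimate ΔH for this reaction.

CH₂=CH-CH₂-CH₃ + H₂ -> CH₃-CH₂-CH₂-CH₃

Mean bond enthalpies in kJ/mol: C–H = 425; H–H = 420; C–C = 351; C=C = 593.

ΔH ≈ −188 kJ

Bonds broken (reactants):
  C–C: 2 × 351 = 702
  C–H: 8 × 425 = 3400
  C=C: 1 × 593 = 593
  H–H: 1 × 420 = 420
  Σ(broken) = 5115 kJ
Bonds formed (products):
  C–C: 3 × 351 = 1053
  C–H: 10 × 425 = 4250
  Σ(formed) = 5303 kJ
ΔH = Σ(broken) − Σ(formed) = 5115 − 5303 = −188 kJ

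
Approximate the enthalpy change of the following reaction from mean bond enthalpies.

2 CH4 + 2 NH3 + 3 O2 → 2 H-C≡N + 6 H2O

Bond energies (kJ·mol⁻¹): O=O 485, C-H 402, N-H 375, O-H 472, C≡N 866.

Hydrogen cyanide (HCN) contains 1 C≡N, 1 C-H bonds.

Bonds broken (reactants):
  C-H: 8 × 402 = 3216
  N-H: 6 × 375 = 2250
  O=O: 3 × 485 = 1455
  Σ(broken) = 6921 kJ
Bonds formed (products):
  C≡N: 2 × 866 = 1732
  C-H: 2 × 402 = 804
  O-H: 12 × 472 = 5664
  Σ(formed) = 8200 kJ
ΔH = Σ(broken) − Σ(formed) = 6921 − 8200 = −1279 kJ

ΔH ≈ −1279 kJ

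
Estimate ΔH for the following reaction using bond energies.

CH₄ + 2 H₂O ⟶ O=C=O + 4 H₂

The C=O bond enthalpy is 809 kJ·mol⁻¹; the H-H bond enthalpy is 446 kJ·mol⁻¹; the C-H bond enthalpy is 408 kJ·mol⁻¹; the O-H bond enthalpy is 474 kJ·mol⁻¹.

Bonds broken (reactants):
  C-H: 4 × 408 = 1632
  O-H: 4 × 474 = 1896
  Σ(broken) = 3528 kJ
Bonds formed (products):
  C=O: 2 × 809 = 1618
  H-H: 4 × 446 = 1784
  Σ(formed) = 3402 kJ
ΔH = Σ(broken) − Σ(formed) = 3528 − 3402 = +126 kJ

ΔH ≈ +126 kJ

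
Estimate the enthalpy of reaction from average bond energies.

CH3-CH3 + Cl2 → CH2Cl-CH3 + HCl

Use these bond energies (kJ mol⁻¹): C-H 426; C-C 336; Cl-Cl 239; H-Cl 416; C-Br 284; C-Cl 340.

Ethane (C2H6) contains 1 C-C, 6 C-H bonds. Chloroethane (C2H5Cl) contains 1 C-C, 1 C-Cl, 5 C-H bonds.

ΔH ≈ −91 kJ

Bonds broken (reactants):
  C-C: 1 × 336 = 336
  C-H: 6 × 426 = 2556
  Cl-Cl: 1 × 239 = 239
  Σ(broken) = 3131 kJ
Bonds formed (products):
  C-C: 1 × 336 = 336
  C-Cl: 1 × 340 = 340
  C-H: 5 × 426 = 2130
  H-Cl: 1 × 416 = 416
  Σ(formed) = 3222 kJ
ΔH = Σ(broken) − Σ(formed) = 3131 − 3222 = −91 kJ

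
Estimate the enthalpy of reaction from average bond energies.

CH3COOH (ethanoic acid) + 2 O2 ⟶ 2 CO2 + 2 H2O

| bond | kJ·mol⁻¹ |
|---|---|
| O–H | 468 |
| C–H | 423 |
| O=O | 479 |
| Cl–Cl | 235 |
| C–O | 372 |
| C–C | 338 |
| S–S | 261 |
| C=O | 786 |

Bonds broken (reactants):
  C–C: 1 × 338 = 338
  C–H: 3 × 423 = 1269
  C–O: 1 × 372 = 372
  C=O: 1 × 786 = 786
  O–H: 1 × 468 = 468
  O=O: 2 × 479 = 958
  Σ(broken) = 4191 kJ
Bonds formed (products):
  C=O: 4 × 786 = 3144
  O–H: 4 × 468 = 1872
  Σ(formed) = 5016 kJ
ΔH = Σ(broken) − Σ(formed) = 4191 − 5016 = −825 kJ

ΔH ≈ −825 kJ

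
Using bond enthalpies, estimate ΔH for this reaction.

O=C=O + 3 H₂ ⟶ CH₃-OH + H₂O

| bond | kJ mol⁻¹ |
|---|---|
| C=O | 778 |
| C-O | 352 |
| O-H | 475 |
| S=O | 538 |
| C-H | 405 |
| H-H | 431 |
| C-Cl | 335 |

Bonds broken (reactants):
  C=O: 2 × 778 = 1556
  H-H: 3 × 431 = 1293
  Σ(broken) = 2849 kJ
Bonds formed (products):
  C-H: 3 × 405 = 1215
  C-O: 1 × 352 = 352
  O-H: 3 × 475 = 1425
  Σ(formed) = 2992 kJ
ΔH = Σ(broken) − Σ(formed) = 2849 − 2992 = −143 kJ

ΔH ≈ −143 kJ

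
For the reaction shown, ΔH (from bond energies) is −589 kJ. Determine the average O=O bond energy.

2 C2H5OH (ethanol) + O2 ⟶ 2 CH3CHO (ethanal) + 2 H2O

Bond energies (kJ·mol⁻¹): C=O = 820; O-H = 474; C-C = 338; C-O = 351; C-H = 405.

Let D be the O=O bond energy.
Σ(broken) = 2×338 + 10×405 + 2×351 + 2×474 + 1×D = 6376 + D
Σ(formed) = 2×338 + 8×405 + 2×820 + 4×474 = 7452
ΔH = Σ(broken) − Σ(formed) = (6376 + D) − (7452) = −1076 + D
Setting this equal to −589 kJ gives D = 487 kJ/mol.

D(O=O) ≈ 487 kJ/mol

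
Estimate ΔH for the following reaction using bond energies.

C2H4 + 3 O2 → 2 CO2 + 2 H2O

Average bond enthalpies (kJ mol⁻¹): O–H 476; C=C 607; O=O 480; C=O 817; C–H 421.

Bonds broken (reactants):
  C–H: 4 × 421 = 1684
  C=C: 1 × 607 = 607
  O=O: 3 × 480 = 1440
  Σ(broken) = 3731 kJ
Bonds formed (products):
  C=O: 4 × 817 = 3268
  O–H: 4 × 476 = 1904
  Σ(formed) = 5172 kJ
ΔH = Σ(broken) − Σ(formed) = 3731 − 5172 = −1441 kJ

ΔH ≈ −1441 kJ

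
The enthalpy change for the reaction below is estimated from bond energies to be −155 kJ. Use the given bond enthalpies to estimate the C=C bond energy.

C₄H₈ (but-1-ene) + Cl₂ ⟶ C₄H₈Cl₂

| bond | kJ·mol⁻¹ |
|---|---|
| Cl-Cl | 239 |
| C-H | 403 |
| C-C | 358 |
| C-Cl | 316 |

Let D be the C=C bond energy.
Σ(broken) = 2×358 + 8×403 + 1×D + 1×239 = 4179 + D
Σ(formed) = 3×358 + 2×316 + 8×403 = 4930
ΔH = Σ(broken) − Σ(formed) = (4179 + D) − (4930) = −751 + D
Setting this equal to −155 kJ gives D = 596 kJ/mol.

D(C=C) ≈ 596 kJ/mol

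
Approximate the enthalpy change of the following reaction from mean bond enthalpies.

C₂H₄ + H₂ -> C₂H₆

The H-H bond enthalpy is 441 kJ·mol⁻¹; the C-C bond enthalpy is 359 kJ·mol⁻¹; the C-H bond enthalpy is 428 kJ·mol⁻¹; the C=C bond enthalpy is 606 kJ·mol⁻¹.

Bonds broken (reactants):
  C-H: 4 × 428 = 1712
  C=C: 1 × 606 = 606
  H-H: 1 × 441 = 441
  Σ(broken) = 2759 kJ
Bonds formed (products):
  C-C: 1 × 359 = 359
  C-H: 6 × 428 = 2568
  Σ(formed) = 2927 kJ
ΔH = Σ(broken) − Σ(formed) = 2759 − 2927 = −168 kJ

ΔH ≈ −168 kJ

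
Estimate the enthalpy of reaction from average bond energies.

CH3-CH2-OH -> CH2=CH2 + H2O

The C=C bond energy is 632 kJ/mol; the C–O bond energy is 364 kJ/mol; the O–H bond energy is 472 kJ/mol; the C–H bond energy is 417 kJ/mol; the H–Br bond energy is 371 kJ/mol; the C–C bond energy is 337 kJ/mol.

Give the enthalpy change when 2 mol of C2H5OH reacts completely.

ΔH = +28 kJ

Bonds broken (reactants):
  C–C: 1 × 337 = 337
  C–H: 5 × 417 = 2085
  C–O: 1 × 364 = 364
  O–H: 1 × 472 = 472
  Σ(broken) = 3258 kJ
Bonds formed (products):
  C–H: 4 × 417 = 1668
  C=C: 1 × 632 = 632
  O–H: 2 × 472 = 944
  Σ(formed) = 3244 kJ
ΔH = Σ(broken) − Σ(formed) = 3258 − 3244 = +14 kJ
For 2× the reaction as written: 2 × (+14) = +28 kJ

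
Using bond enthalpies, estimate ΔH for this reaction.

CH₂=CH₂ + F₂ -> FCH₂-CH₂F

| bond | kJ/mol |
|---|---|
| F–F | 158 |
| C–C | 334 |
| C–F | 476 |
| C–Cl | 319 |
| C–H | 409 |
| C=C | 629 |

ΔH ≈ −499 kJ

Bonds broken (reactants):
  C–H: 4 × 409 = 1636
  C=C: 1 × 629 = 629
  F–F: 1 × 158 = 158
  Σ(broken) = 2423 kJ
Bonds formed (products):
  C–C: 1 × 334 = 334
  C–F: 2 × 476 = 952
  C–H: 4 × 409 = 1636
  Σ(formed) = 2922 kJ
ΔH = Σ(broken) − Σ(formed) = 2423 − 2922 = −499 kJ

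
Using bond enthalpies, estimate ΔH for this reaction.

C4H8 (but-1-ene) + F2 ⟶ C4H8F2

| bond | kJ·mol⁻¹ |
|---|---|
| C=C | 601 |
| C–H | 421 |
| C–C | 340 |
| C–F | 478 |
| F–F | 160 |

Bonds broken (reactants):
  C–C: 2 × 340 = 680
  C–H: 8 × 421 = 3368
  C=C: 1 × 601 = 601
  F–F: 1 × 160 = 160
  Σ(broken) = 4809 kJ
Bonds formed (products):
  C–C: 3 × 340 = 1020
  C–F: 2 × 478 = 956
  C–H: 8 × 421 = 3368
  Σ(formed) = 5344 kJ
ΔH = Σ(broken) − Σ(formed) = 4809 − 5344 = −535 kJ

ΔH ≈ −535 kJ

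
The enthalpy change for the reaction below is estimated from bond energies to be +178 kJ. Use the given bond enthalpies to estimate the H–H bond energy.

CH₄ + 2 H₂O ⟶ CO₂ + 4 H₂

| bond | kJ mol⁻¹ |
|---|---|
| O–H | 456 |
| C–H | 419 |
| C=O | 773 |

D(H–H) ≈ 444 kJ/mol

Let D be the H–H bond energy.
Σ(broken) = 4×419 + 4×456 = 3500
Σ(formed) = 2×773 + 4×D = 1546 + 4D
ΔH = Σ(broken) − Σ(formed) = (3500) − (1546 + 4D) = +1954 − 4D
Setting this equal to +178 kJ gives 4D = 1776, so D = 444 kJ/mol.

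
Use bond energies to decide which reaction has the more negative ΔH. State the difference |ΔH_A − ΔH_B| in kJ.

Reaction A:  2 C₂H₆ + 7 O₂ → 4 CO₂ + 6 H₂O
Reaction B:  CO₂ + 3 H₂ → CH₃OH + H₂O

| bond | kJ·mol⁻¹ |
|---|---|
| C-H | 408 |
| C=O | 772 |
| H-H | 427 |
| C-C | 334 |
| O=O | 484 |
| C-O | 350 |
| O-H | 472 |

Reaction A:
  Bonds broken (reactants):
    C-C: 2 × 334 = 668
    C-H: 12 × 408 = 4896
    O=O: 7 × 484 = 3388
    Σ(broken) = 8952 kJ
  Bonds formed (products):
    C=O: 8 × 772 = 6176
    O-H: 12 × 472 = 5664
    Σ(formed) = 11840 kJ
  ΔH_A = 8952 − 11840 = −2888 kJ
Reaction B:
  Bonds broken (reactants):
    C=O: 2 × 772 = 1544
    H-H: 3 × 427 = 1281
    Σ(broken) = 2825 kJ
  Bonds formed (products):
    C-H: 3 × 408 = 1224
    C-O: 1 × 350 = 350
    O-H: 3 × 472 = 1416
    Σ(formed) = 2990 kJ
  ΔH_B = 2825 − 2990 = −165 kJ
ΔH_A − ΔH_B = −2723 kJ, so reaction A has the more negative ΔH; |ΔH_A − ΔH_B| = 2723 kJ.

Reaction A, by 2723 kJ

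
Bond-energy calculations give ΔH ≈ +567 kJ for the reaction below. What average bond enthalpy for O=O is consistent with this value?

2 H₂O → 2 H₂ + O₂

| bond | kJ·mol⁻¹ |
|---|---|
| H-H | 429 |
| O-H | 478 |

D(O=O) ≈ 487 kJ/mol

Let D be the O=O bond energy.
Σ(broken) = 4×478 = 1912
Σ(formed) = 2×429 + 1×D = 858 + D
ΔH = Σ(broken) − Σ(formed) = (1912) − (858 + D) = +1054 − D
Setting this equal to +567 kJ gives D = 487 kJ/mol.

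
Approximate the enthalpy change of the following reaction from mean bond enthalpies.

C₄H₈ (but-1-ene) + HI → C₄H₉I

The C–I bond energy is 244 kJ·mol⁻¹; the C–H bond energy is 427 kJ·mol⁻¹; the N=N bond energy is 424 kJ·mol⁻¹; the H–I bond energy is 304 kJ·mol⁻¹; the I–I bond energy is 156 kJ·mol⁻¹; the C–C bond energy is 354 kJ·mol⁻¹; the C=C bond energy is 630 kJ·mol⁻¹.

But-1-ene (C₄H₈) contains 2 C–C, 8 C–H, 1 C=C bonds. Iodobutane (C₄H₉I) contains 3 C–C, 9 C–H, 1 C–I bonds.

ΔH ≈ −91 kJ

Bonds broken (reactants):
  C–C: 2 × 354 = 708
  C–H: 8 × 427 = 3416
  C=C: 1 × 630 = 630
  H–I: 1 × 304 = 304
  Σ(broken) = 5058 kJ
Bonds formed (products):
  C–C: 3 × 354 = 1062
  C–H: 9 × 427 = 3843
  C–I: 1 × 244 = 244
  Σ(formed) = 5149 kJ
ΔH = Σ(broken) − Σ(formed) = 5058 − 5149 = −91 kJ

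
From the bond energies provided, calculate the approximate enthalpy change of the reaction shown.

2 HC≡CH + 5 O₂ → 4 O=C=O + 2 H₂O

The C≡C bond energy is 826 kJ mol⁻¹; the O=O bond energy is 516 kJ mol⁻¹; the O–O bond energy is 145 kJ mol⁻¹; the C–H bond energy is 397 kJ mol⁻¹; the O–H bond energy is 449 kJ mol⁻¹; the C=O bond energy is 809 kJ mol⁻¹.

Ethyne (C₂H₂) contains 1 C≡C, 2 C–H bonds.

Bonds broken (reactants):
  C≡C: 2 × 826 = 1652
  C–H: 4 × 397 = 1588
  O=O: 5 × 516 = 2580
  Σ(broken) = 5820 kJ
Bonds formed (products):
  C=O: 8 × 809 = 6472
  O–H: 4 × 449 = 1796
  Σ(formed) = 8268 kJ
ΔH = Σ(broken) − Σ(formed) = 5820 − 8268 = −2448 kJ

ΔH ≈ −2448 kJ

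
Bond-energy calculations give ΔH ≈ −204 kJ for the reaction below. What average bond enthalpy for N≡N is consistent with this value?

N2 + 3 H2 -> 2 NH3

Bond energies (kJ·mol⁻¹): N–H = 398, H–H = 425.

Let D be the N≡N bond energy.
Σ(broken) = 3×425 + 1×D = 1275 + D
Σ(formed) = 6×398 = 2388
ΔH = Σ(broken) − Σ(formed) = (1275 + D) − (2388) = −1113 + D
Setting this equal to −204 kJ gives D = 909 kJ/mol.

D(N≡N) ≈ 909 kJ/mol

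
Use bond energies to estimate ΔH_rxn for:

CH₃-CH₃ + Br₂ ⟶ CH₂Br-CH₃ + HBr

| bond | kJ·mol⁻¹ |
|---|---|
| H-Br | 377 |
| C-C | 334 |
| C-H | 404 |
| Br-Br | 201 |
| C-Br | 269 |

Bonds broken (reactants):
  Br-Br: 1 × 201 = 201
  C-C: 1 × 334 = 334
  C-H: 6 × 404 = 2424
  Σ(broken) = 2959 kJ
Bonds formed (products):
  C-Br: 1 × 269 = 269
  C-C: 1 × 334 = 334
  C-H: 5 × 404 = 2020
  H-Br: 1 × 377 = 377
  Σ(formed) = 3000 kJ
ΔH = Σ(broken) − Σ(formed) = 2959 − 3000 = −41 kJ

ΔH ≈ −41 kJ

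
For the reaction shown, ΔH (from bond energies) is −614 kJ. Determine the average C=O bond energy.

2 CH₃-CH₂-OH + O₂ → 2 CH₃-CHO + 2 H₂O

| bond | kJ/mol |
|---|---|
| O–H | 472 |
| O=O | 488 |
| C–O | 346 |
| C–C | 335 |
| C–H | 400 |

D(C=O) ≈ 825 kJ/mol

Let D be the C=O bond energy.
Σ(broken) = 2×335 + 10×400 + 2×346 + 2×472 + 1×488 = 6794
Σ(formed) = 2×335 + 8×400 + 2×D + 4×472 = 5758 + 2D
ΔH = Σ(broken) − Σ(formed) = (6794) − (5758 + 2D) = +1036 − 2D
Setting this equal to −614 kJ gives 2D = 1650, so D = 825 kJ/mol.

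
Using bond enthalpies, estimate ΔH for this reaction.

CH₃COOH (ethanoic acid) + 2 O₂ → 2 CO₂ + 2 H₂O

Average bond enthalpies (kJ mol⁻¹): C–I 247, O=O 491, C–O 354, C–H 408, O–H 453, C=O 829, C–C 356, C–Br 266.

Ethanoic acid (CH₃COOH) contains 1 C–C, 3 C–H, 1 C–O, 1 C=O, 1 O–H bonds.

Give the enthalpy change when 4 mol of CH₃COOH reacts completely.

Bonds broken (reactants):
  C–C: 1 × 356 = 356
  C–H: 3 × 408 = 1224
  C–O: 1 × 354 = 354
  C=O: 1 × 829 = 829
  O–H: 1 × 453 = 453
  O=O: 2 × 491 = 982
  Σ(broken) = 4198 kJ
Bonds formed (products):
  C=O: 4 × 829 = 3316
  O–H: 4 × 453 = 1812
  Σ(formed) = 5128 kJ
ΔH = Σ(broken) − Σ(formed) = 4198 − 5128 = −930 kJ
For 4× the reaction as written: 4 × (−930) = −3720 kJ

ΔH = −3720 kJ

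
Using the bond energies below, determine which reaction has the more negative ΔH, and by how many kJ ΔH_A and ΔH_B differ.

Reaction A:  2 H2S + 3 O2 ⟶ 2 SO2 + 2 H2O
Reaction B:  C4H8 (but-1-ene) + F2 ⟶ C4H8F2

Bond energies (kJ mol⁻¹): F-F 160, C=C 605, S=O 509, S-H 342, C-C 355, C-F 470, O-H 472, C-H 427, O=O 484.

Reaction A, by 574 kJ

Reaction A:
  Bonds broken (reactants):
    O=O: 3 × 484 = 1452
    S-H: 4 × 342 = 1368
    Σ(broken) = 2820 kJ
  Bonds formed (products):
    O-H: 4 × 472 = 1888
    S=O: 4 × 509 = 2036
    Σ(formed) = 3924 kJ
  ΔH_A = 2820 − 3924 = −1104 kJ
Reaction B:
  Bonds broken (reactants):
    C-C: 2 × 355 = 710
    C-H: 8 × 427 = 3416
    C=C: 1 × 605 = 605
    F-F: 1 × 160 = 160
    Σ(broken) = 4891 kJ
  Bonds formed (products):
    C-C: 3 × 355 = 1065
    C-F: 2 × 470 = 940
    C-H: 8 × 427 = 3416
    Σ(formed) = 5421 kJ
  ΔH_B = 4891 − 5421 = −530 kJ
ΔH_A − ΔH_B = −574 kJ, so reaction A has the more negative ΔH; |ΔH_A − ΔH_B| = 574 kJ.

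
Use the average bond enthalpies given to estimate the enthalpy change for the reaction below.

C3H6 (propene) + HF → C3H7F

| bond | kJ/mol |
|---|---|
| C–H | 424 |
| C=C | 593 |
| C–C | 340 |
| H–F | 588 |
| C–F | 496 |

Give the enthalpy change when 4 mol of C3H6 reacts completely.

Bonds broken (reactants):
  C–C: 1 × 340 = 340
  C–H: 6 × 424 = 2544
  C=C: 1 × 593 = 593
  H–F: 1 × 588 = 588
  Σ(broken) = 4065 kJ
Bonds formed (products):
  C–C: 2 × 340 = 680
  C–F: 1 × 496 = 496
  C–H: 7 × 424 = 2968
  Σ(formed) = 4144 kJ
ΔH = Σ(broken) − Σ(formed) = 4065 − 4144 = −79 kJ
For 4× the reaction as written: 4 × (−79) = −316 kJ

ΔH = −316 kJ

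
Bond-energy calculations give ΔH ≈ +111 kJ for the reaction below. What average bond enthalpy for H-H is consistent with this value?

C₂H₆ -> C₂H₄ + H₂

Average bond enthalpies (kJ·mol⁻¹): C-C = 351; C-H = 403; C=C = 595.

Let D be the H-H bond energy.
Σ(broken) = 1×351 + 6×403 = 2769
Σ(formed) = 4×403 + 1×595 + 1×D = 2207 + D
ΔH = Σ(broken) − Σ(formed) = (2769) − (2207 + D) = +562 − D
Setting this equal to +111 kJ gives D = 451 kJ/mol.

D(H-H) ≈ 451 kJ/mol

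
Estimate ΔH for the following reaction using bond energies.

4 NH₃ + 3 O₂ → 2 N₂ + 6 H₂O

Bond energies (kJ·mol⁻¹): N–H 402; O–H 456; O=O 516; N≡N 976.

ΔH ≈ −1052 kJ

Bonds broken (reactants):
  N–H: 12 × 402 = 4824
  O=O: 3 × 516 = 1548
  Σ(broken) = 6372 kJ
Bonds formed (products):
  N≡N: 2 × 976 = 1952
  O–H: 12 × 456 = 5472
  Σ(formed) = 7424 kJ
ΔH = Σ(broken) − Σ(formed) = 6372 − 7424 = −1052 kJ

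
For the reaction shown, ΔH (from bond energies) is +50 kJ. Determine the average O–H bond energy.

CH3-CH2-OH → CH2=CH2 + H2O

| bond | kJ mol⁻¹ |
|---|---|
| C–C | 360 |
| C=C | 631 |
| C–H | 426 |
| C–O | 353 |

D(O–H) ≈ 458 kJ/mol

Let D be the O–H bond energy.
Σ(broken) = 1×360 + 5×426 + 1×353 + 1×D = 2843 + D
Σ(formed) = 4×426 + 1×631 + 2×D = 2335 + 2D
ΔH = Σ(broken) − Σ(formed) = (2843 + D) − (2335 + 2D) = +508 − D
Setting this equal to +50 kJ gives D = 458 kJ/mol.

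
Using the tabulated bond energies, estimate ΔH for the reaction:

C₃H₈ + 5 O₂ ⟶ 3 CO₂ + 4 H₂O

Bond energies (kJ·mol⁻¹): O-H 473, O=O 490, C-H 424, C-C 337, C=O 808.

Bonds broken (reactants):
  C-C: 2 × 337 = 674
  C-H: 8 × 424 = 3392
  O=O: 5 × 490 = 2450
  Σ(broken) = 6516 kJ
Bonds formed (products):
  C=O: 6 × 808 = 4848
  O-H: 8 × 473 = 3784
  Σ(formed) = 8632 kJ
ΔH = Σ(broken) − Σ(formed) = 6516 − 8632 = −2116 kJ

ΔH ≈ −2116 kJ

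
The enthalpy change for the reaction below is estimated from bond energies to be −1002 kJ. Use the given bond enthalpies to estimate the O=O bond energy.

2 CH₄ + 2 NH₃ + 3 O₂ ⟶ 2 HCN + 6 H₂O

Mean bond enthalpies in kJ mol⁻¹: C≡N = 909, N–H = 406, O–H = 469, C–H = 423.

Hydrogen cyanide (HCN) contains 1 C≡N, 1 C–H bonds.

D(O=O) ≈ 490 kJ/mol

Let D be the O=O bond energy.
Σ(broken) = 8×423 + 6×406 + 3×D = 5820 + 3D
Σ(formed) = 2×909 + 2×423 + 12×469 = 8292
ΔH = Σ(broken) − Σ(formed) = (5820 + 3D) − (8292) = −2472 + 3D
Setting this equal to −1002 kJ gives 3D = 1470, so D = 490 kJ/mol.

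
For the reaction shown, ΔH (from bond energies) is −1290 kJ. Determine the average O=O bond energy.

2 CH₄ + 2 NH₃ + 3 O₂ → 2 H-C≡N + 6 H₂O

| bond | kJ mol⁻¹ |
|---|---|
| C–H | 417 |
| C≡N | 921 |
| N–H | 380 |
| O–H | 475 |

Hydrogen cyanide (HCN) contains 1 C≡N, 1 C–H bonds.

Let D be the O=O bond energy.
Σ(broken) = 8×417 + 6×380 + 3×D = 5616 + 3D
Σ(formed) = 2×921 + 2×417 + 12×475 = 8376
ΔH = Σ(broken) − Σ(formed) = (5616 + 3D) − (8376) = −2760 + 3D
Setting this equal to −1290 kJ gives 3D = 1470, so D = 490 kJ/mol.

D(O=O) ≈ 490 kJ/mol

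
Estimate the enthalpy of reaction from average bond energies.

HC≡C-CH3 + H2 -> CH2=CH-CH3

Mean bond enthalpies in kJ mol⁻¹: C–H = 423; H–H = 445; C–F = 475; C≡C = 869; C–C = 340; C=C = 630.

Bonds broken (reactants):
  C≡C: 1 × 869 = 869
  C–C: 1 × 340 = 340
  C–H: 4 × 423 = 1692
  H–H: 1 × 445 = 445
  Σ(broken) = 3346 kJ
Bonds formed (products):
  C–C: 1 × 340 = 340
  C–H: 6 × 423 = 2538
  C=C: 1 × 630 = 630
  Σ(formed) = 3508 kJ
ΔH = Σ(broken) − Σ(formed) = 3346 − 3508 = −162 kJ

ΔH ≈ −162 kJ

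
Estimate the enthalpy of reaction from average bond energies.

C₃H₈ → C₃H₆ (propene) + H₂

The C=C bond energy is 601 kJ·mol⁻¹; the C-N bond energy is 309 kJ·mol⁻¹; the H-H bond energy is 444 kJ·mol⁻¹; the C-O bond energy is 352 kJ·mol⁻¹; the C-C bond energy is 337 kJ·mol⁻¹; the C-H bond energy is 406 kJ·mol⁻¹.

Bonds broken (reactants):
  C-C: 2 × 337 = 674
  C-H: 8 × 406 = 3248
  Σ(broken) = 3922 kJ
Bonds formed (products):
  C-C: 1 × 337 = 337
  C-H: 6 × 406 = 2436
  C=C: 1 × 601 = 601
  H-H: 1 × 444 = 444
  Σ(formed) = 3818 kJ
ΔH = Σ(broken) − Σ(formed) = 3922 − 3818 = +104 kJ

ΔH ≈ +104 kJ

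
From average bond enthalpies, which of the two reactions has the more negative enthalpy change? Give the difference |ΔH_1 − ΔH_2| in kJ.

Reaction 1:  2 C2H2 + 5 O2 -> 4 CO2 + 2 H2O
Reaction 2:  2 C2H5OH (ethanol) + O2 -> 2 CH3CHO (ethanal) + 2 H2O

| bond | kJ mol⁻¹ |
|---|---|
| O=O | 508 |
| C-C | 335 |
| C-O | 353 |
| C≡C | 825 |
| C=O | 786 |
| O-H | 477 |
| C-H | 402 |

Reaction 1:
  Bonds broken (reactants):
    C≡C: 2 × 825 = 1650
    C-H: 4 × 402 = 1608
    O=O: 5 × 508 = 2540
    Σ(broken) = 5798 kJ
  Bonds formed (products):
    C=O: 8 × 786 = 6288
    O-H: 4 × 477 = 1908
    Σ(formed) = 8196 kJ
  ΔH_1 = 5798 − 8196 = −2398 kJ
Reaction 2:
  Bonds broken (reactants):
    C-C: 2 × 335 = 670
    C-H: 10 × 402 = 4020
    C-O: 2 × 353 = 706
    O-H: 2 × 477 = 954
    O=O: 1 × 508 = 508
    Σ(broken) = 6858 kJ
  Bonds formed (products):
    C-C: 2 × 335 = 670
    C-H: 8 × 402 = 3216
    C=O: 2 × 786 = 1572
    O-H: 4 × 477 = 1908
    Σ(formed) = 7366 kJ
  ΔH_2 = 6858 − 7366 = −508 kJ
ΔH_1 − ΔH_2 = −1890 kJ, so reaction 1 has the more negative ΔH; |ΔH_1 − ΔH_2| = 1890 kJ.

Reaction 1, by 1890 kJ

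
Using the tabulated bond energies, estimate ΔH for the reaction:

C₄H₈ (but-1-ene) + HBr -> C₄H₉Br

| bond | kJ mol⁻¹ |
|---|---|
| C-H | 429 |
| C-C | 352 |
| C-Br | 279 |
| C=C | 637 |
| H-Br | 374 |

ΔH ≈ −49 kJ

Bonds broken (reactants):
  C-C: 2 × 352 = 704
  C-H: 8 × 429 = 3432
  C=C: 1 × 637 = 637
  H-Br: 1 × 374 = 374
  Σ(broken) = 5147 kJ
Bonds formed (products):
  C-Br: 1 × 279 = 279
  C-C: 3 × 352 = 1056
  C-H: 9 × 429 = 3861
  Σ(formed) = 5196 kJ
ΔH = Σ(broken) − Σ(formed) = 5147 − 5196 = −49 kJ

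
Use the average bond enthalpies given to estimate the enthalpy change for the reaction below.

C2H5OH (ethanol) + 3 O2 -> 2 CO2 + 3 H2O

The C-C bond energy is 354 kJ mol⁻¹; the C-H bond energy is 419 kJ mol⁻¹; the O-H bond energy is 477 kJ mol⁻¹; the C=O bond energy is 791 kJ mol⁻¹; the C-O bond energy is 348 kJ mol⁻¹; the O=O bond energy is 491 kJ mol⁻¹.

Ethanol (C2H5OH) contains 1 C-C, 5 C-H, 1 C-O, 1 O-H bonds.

ΔH ≈ −1279 kJ

Bonds broken (reactants):
  C-C: 1 × 354 = 354
  C-H: 5 × 419 = 2095
  C-O: 1 × 348 = 348
  O-H: 1 × 477 = 477
  O=O: 3 × 491 = 1473
  Σ(broken) = 4747 kJ
Bonds formed (products):
  C=O: 4 × 791 = 3164
  O-H: 6 × 477 = 2862
  Σ(formed) = 6026 kJ
ΔH = Σ(broken) − Σ(formed) = 4747 − 6026 = −1279 kJ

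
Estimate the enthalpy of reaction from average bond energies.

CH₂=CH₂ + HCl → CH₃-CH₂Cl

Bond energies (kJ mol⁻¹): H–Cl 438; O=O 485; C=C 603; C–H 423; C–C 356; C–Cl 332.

ΔH ≈ −70 kJ

Bonds broken (reactants):
  C–H: 4 × 423 = 1692
  C=C: 1 × 603 = 603
  H–Cl: 1 × 438 = 438
  Σ(broken) = 2733 kJ
Bonds formed (products):
  C–C: 1 × 356 = 356
  C–Cl: 1 × 332 = 332
  C–H: 5 × 423 = 2115
  Σ(formed) = 2803 kJ
ΔH = Σ(broken) − Σ(formed) = 2733 − 2803 = −70 kJ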